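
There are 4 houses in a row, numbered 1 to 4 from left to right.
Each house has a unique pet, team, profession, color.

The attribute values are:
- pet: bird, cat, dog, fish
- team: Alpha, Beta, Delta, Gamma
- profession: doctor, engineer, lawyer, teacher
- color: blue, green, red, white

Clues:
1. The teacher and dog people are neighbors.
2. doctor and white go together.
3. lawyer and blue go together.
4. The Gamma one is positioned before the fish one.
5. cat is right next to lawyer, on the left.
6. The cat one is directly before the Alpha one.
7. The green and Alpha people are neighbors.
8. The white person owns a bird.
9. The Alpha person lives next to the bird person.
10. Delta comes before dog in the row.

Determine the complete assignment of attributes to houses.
Solution:

House | Pet | Team | Profession | Color
---------------------------------------
  1   | cat | Delta | teacher | green
  2   | dog | Alpha | lawyer | blue
  3   | bird | Gamma | doctor | white
  4   | fish | Beta | engineer | red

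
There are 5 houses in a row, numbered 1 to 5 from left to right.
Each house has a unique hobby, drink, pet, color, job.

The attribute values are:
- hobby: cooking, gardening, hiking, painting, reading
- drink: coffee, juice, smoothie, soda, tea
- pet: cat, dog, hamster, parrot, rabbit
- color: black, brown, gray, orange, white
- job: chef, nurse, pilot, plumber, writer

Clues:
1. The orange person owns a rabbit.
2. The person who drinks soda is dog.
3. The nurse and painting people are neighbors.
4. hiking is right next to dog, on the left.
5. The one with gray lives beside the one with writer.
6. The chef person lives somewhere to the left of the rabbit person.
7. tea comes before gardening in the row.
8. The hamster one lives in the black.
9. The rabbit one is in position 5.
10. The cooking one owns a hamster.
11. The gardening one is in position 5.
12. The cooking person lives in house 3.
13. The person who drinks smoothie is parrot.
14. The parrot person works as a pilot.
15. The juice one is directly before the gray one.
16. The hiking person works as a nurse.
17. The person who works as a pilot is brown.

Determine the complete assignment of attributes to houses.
Solution:

House | Hobby | Drink | Pet | Color | Job
-----------------------------------------
  1   | hiking | juice | cat | white | nurse
  2   | painting | soda | dog | gray | chef
  3   | cooking | tea | hamster | black | writer
  4   | reading | smoothie | parrot | brown | pilot
  5   | gardening | coffee | rabbit | orange | plumber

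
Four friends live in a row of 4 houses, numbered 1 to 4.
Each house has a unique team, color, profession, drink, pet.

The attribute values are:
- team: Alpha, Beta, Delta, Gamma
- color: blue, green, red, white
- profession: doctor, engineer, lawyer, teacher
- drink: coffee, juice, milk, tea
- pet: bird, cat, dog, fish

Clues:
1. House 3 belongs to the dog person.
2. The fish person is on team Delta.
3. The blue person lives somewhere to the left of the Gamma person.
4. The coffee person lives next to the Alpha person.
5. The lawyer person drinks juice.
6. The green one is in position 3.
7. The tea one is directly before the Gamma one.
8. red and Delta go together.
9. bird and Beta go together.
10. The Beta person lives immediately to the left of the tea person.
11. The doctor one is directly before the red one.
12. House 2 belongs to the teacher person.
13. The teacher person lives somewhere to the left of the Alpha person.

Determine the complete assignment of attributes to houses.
Solution:

House | Team | Color | Profession | Drink | Pet
-----------------------------------------------
  1   | Beta | blue | doctor | milk | bird
  2   | Delta | red | teacher | tea | fish
  3   | Gamma | green | engineer | coffee | dog
  4   | Alpha | white | lawyer | juice | cat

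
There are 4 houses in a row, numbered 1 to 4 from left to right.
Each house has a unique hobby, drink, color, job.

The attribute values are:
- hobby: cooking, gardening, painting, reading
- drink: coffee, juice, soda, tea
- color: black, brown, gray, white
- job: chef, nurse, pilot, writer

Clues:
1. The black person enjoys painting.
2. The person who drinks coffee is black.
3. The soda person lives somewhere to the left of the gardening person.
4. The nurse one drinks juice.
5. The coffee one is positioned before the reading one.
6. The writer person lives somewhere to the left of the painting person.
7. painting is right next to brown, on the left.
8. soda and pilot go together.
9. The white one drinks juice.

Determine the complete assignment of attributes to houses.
Solution:

House | Hobby | Drink | Color | Job
-----------------------------------
  1   | cooking | tea | gray | writer
  2   | painting | coffee | black | chef
  3   | reading | soda | brown | pilot
  4   | gardening | juice | white | nurse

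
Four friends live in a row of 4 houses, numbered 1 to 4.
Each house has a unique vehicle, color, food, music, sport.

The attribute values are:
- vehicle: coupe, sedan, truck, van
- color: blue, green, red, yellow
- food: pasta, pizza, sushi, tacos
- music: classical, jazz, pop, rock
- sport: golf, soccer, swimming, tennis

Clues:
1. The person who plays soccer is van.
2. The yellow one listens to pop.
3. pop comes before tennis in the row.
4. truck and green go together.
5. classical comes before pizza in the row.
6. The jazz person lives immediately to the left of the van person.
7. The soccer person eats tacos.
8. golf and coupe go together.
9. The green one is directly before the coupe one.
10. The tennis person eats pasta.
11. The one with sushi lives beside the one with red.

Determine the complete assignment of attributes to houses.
Solution:

House | Vehicle | Color | Food | Music | Sport
----------------------------------------------
  1   | truck | green | sushi | classical | swimming
  2   | coupe | red | pizza | jazz | golf
  3   | van | yellow | tacos | pop | soccer
  4   | sedan | blue | pasta | rock | tennis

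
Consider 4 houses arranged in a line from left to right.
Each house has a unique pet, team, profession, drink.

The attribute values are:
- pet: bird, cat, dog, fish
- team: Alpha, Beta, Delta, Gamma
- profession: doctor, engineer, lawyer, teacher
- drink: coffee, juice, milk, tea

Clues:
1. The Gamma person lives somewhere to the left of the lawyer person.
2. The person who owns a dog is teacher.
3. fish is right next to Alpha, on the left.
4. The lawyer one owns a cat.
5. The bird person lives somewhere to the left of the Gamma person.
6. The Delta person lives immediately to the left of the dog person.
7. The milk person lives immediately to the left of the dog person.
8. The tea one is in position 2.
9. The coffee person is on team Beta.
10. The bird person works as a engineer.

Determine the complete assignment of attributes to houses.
Solution:

House | Pet | Team | Profession | Drink
---------------------------------------
  1   | bird | Delta | engineer | milk
  2   | dog | Gamma | teacher | tea
  3   | fish | Beta | doctor | coffee
  4   | cat | Alpha | lawyer | juice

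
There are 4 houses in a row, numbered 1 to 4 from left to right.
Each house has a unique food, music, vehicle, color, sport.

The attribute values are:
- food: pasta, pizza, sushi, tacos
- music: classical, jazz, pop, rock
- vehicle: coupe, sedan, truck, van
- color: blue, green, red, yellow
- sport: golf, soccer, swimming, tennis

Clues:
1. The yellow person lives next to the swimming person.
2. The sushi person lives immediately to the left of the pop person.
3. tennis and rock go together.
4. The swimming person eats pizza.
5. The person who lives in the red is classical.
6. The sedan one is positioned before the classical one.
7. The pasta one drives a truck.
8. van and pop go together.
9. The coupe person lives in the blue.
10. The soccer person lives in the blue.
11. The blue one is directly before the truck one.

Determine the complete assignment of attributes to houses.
Solution:

House | Food | Music | Vehicle | Color | Sport
----------------------------------------------
  1   | sushi | rock | sedan | yellow | tennis
  2   | pizza | pop | van | green | swimming
  3   | tacos | jazz | coupe | blue | soccer
  4   | pasta | classical | truck | red | golf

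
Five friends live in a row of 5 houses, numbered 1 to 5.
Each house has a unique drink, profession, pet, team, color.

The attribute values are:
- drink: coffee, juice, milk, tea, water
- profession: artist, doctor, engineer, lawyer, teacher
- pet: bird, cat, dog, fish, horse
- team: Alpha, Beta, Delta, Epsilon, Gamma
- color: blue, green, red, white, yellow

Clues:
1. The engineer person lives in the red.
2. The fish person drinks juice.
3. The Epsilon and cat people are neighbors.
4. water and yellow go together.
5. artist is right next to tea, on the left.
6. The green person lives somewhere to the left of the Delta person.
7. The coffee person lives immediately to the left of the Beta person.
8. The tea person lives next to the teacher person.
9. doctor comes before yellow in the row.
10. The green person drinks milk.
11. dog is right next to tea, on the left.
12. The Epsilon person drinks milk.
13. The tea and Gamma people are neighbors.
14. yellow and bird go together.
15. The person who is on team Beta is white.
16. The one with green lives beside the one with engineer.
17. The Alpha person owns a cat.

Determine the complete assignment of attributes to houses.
Solution:

House | Drink | Profession | Pet | Team | Color
-----------------------------------------------
  1   | milk | artist | dog | Epsilon | green
  2   | tea | engineer | cat | Alpha | red
  3   | coffee | teacher | horse | Gamma | blue
  4   | juice | doctor | fish | Beta | white
  5   | water | lawyer | bird | Delta | yellow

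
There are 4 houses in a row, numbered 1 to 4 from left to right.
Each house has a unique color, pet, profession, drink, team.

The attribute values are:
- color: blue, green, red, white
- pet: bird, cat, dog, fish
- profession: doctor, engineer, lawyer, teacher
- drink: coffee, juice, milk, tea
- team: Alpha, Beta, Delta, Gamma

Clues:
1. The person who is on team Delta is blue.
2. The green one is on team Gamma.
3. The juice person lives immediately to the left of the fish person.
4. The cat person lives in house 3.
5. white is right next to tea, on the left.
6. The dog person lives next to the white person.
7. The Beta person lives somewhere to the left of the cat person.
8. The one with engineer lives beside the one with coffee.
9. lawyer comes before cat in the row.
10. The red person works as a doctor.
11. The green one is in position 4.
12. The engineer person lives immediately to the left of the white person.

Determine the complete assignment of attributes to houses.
Solution:

House | Color | Pet | Profession | Drink | Team
-----------------------------------------------
  1   | blue | dog | engineer | juice | Delta
  2   | white | fish | lawyer | coffee | Beta
  3   | red | cat | doctor | tea | Alpha
  4   | green | bird | teacher | milk | Gamma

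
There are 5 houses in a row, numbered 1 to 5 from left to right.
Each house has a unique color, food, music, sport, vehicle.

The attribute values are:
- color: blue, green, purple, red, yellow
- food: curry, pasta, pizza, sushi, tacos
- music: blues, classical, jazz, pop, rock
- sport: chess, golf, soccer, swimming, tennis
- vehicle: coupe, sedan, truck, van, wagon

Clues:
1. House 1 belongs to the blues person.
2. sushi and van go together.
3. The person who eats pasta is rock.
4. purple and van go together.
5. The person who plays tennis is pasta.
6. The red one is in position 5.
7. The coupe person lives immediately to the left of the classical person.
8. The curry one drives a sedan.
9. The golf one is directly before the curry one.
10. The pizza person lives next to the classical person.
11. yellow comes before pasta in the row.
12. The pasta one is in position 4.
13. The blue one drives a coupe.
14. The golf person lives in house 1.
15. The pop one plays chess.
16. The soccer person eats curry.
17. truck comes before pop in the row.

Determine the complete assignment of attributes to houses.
Solution:

House | Color | Food | Music | Sport | Vehicle
----------------------------------------------
  1   | blue | pizza | blues | golf | coupe
  2   | yellow | curry | classical | soccer | sedan
  3   | purple | sushi | jazz | swimming | van
  4   | green | pasta | rock | tennis | truck
  5   | red | tacos | pop | chess | wagon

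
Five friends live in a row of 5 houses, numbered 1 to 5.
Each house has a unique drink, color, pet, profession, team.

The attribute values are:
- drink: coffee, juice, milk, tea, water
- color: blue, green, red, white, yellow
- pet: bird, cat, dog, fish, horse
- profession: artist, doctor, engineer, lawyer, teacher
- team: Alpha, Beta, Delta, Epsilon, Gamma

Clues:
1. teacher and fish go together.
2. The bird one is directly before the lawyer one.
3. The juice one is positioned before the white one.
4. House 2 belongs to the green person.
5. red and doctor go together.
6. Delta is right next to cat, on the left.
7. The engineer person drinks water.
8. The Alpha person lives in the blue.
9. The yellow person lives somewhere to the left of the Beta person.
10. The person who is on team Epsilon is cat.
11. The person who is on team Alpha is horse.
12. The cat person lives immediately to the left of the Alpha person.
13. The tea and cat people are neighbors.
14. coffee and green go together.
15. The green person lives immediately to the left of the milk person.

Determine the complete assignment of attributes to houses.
Solution:

House | Drink | Color | Pet | Profession | Team
-----------------------------------------------
  1   | tea | red | bird | doctor | Delta
  2   | coffee | green | cat | lawyer | Epsilon
  3   | milk | blue | horse | artist | Alpha
  4   | juice | yellow | fish | teacher | Gamma
  5   | water | white | dog | engineer | Beta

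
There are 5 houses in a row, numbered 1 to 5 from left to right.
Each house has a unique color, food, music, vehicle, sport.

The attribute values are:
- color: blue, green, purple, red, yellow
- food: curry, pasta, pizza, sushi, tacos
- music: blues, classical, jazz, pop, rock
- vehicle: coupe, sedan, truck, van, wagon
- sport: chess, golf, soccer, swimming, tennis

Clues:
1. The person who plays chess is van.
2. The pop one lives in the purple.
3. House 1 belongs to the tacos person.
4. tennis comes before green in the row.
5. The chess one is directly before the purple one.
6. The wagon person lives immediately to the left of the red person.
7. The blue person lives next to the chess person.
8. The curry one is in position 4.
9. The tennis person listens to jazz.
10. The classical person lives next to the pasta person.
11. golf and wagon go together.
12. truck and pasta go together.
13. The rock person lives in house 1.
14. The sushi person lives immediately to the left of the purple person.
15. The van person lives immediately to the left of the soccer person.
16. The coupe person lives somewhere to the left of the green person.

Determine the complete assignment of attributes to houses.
Solution:

House | Color | Food | Music | Vehicle | Sport
----------------------------------------------
  1   | blue | tacos | rock | wagon | golf
  2   | red | sushi | classical | van | chess
  3   | purple | pasta | pop | truck | soccer
  4   | yellow | curry | jazz | coupe | tennis
  5   | green | pizza | blues | sedan | swimming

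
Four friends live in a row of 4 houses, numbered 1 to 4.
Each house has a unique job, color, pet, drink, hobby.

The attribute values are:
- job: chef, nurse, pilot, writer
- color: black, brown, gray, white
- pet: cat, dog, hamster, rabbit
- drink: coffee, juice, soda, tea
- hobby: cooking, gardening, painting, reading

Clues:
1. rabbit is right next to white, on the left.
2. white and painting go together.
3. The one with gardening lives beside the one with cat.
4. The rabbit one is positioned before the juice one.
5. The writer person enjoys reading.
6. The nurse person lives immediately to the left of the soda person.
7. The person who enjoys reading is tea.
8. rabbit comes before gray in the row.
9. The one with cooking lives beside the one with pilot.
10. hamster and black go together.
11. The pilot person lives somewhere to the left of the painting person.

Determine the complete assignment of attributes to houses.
Solution:

House | Job | Color | Pet | Drink | Hobby
-----------------------------------------
  1   | nurse | black | hamster | coffee | cooking
  2   | pilot | brown | rabbit | soda | gardening
  3   | chef | white | cat | juice | painting
  4   | writer | gray | dog | tea | reading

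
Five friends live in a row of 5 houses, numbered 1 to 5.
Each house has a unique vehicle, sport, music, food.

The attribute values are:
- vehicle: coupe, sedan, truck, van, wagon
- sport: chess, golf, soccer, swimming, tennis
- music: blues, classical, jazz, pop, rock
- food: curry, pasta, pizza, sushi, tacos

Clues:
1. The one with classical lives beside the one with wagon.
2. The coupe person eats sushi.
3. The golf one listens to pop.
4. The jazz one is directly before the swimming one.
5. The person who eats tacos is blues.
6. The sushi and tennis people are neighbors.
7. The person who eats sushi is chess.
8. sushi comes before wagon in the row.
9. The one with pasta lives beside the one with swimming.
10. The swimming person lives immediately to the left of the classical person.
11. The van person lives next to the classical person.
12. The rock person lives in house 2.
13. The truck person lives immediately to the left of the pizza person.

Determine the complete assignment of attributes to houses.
Solution:

House | Vehicle | Sport | Music | Food
--------------------------------------
  1   | truck | soccer | jazz | pasta
  2   | van | swimming | rock | pizza
  3   | coupe | chess | classical | sushi
  4   | wagon | tennis | blues | tacos
  5   | sedan | golf | pop | curry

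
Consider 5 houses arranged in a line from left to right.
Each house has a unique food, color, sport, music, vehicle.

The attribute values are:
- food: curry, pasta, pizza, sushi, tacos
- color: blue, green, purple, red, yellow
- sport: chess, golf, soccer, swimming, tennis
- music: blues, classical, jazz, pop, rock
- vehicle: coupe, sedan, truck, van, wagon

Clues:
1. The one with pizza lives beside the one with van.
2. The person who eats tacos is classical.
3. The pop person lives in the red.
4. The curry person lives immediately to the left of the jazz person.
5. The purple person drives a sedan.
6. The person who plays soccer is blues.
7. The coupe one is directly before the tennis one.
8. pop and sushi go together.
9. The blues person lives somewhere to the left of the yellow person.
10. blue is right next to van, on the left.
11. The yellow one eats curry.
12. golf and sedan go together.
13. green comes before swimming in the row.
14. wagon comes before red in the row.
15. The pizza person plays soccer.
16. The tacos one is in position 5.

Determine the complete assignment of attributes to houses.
Solution:

House | Food | Color | Sport | Music | Vehicle
----------------------------------------------
  1   | pizza | blue | soccer | blues | coupe
  2   | curry | yellow | tennis | rock | van
  3   | pasta | green | chess | jazz | wagon
  4   | sushi | red | swimming | pop | truck
  5   | tacos | purple | golf | classical | sedan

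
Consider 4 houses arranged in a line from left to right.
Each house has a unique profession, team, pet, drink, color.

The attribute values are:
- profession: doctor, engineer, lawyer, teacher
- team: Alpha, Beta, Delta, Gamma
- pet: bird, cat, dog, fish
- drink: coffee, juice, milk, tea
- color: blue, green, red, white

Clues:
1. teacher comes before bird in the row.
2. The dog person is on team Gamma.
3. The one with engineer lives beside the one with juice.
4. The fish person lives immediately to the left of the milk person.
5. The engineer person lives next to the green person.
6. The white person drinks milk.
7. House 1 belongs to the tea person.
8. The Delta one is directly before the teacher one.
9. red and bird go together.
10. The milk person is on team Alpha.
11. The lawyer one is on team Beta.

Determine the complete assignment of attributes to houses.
Solution:

House | Profession | Team | Pet | Drink | Color
-----------------------------------------------
  1   | engineer | Gamma | dog | tea | blue
  2   | doctor | Delta | fish | juice | green
  3   | teacher | Alpha | cat | milk | white
  4   | lawyer | Beta | bird | coffee | red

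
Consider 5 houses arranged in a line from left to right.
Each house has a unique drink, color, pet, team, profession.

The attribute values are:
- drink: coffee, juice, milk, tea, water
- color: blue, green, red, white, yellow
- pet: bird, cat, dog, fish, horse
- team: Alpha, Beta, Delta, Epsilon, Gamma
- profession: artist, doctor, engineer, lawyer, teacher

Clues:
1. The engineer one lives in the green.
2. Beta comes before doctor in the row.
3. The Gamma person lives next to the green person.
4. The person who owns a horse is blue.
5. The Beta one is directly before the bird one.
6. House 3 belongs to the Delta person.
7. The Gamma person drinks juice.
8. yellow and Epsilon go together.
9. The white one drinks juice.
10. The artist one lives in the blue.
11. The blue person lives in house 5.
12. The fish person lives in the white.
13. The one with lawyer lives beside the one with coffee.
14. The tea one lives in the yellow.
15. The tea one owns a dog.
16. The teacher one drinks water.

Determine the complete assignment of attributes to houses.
Solution:

House | Drink | Color | Pet | Team | Profession
-----------------------------------------------
  1   | juice | white | fish | Gamma | lawyer
  2   | coffee | green | cat | Beta | engineer
  3   | water | red | bird | Delta | teacher
  4   | tea | yellow | dog | Epsilon | doctor
  5   | milk | blue | horse | Alpha | artist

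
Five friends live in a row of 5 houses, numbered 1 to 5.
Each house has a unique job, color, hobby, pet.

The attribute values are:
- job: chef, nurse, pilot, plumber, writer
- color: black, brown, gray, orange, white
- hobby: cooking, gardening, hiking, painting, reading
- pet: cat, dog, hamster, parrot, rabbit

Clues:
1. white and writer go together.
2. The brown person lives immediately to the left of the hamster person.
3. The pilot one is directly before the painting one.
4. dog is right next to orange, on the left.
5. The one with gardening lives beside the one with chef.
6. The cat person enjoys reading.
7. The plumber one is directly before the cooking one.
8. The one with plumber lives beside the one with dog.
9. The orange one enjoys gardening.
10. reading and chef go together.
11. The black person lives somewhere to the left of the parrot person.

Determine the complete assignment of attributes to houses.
Solution:

House | Job | Color | Hobby | Pet
---------------------------------
  1   | pilot | brown | hiking | rabbit
  2   | plumber | black | painting | hamster
  3   | writer | white | cooking | dog
  4   | nurse | orange | gardening | parrot
  5   | chef | gray | reading | cat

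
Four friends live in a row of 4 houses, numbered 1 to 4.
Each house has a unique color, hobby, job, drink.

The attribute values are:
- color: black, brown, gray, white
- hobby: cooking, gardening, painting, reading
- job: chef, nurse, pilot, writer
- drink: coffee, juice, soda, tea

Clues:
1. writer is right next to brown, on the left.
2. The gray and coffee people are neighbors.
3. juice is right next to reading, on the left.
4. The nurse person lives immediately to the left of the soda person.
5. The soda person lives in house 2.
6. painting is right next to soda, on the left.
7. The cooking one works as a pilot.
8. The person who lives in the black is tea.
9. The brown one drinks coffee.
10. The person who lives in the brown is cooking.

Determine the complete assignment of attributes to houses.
Solution:

House | Color | Hobby | Job | Drink
-----------------------------------
  1   | white | painting | nurse | juice
  2   | gray | reading | writer | soda
  3   | brown | cooking | pilot | coffee
  4   | black | gardening | chef | tea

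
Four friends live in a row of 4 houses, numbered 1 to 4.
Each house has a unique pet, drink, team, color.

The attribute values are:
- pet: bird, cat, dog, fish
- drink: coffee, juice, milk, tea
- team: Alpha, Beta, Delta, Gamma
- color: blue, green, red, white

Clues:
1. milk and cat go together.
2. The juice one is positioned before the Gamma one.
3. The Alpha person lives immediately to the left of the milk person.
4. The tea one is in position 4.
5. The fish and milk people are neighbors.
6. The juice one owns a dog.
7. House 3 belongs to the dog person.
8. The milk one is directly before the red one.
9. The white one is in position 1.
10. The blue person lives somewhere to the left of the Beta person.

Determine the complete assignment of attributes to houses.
Solution:

House | Pet | Drink | Team | Color
----------------------------------
  1   | fish | coffee | Alpha | white
  2   | cat | milk | Delta | blue
  3   | dog | juice | Beta | red
  4   | bird | tea | Gamma | green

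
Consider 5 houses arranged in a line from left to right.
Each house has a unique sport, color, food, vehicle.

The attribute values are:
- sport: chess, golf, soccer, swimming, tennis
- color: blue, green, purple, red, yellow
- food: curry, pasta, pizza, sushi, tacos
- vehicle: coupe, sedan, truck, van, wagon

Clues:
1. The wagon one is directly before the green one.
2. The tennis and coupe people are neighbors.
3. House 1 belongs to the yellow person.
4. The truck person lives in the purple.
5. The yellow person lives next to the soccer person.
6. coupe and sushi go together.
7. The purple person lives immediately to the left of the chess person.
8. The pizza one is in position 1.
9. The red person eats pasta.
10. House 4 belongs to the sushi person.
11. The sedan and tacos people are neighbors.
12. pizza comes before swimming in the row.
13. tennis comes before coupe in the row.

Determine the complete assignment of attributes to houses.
Solution:

House | Sport | Color | Food | Vehicle
--------------------------------------
  1   | golf | yellow | pizza | wagon
  2   | soccer | green | curry | sedan
  3   | tennis | purple | tacos | truck
  4   | chess | blue | sushi | coupe
  5   | swimming | red | pasta | van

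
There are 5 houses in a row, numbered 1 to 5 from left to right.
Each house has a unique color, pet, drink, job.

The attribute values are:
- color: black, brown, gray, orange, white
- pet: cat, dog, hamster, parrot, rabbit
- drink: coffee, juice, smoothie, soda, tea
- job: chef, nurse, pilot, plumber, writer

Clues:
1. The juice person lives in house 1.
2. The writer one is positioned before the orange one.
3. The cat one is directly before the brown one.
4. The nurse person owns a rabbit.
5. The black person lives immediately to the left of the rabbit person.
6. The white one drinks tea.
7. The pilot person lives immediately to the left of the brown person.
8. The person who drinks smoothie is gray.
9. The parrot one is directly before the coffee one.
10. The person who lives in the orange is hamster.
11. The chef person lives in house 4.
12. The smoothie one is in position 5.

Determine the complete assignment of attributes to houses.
Solution:

House | Color | Pet | Drink | Job
---------------------------------
  1   | black | cat | juice | pilot
  2   | brown | rabbit | soda | nurse
  3   | white | parrot | tea | writer
  4   | orange | hamster | coffee | chef
  5   | gray | dog | smoothie | plumber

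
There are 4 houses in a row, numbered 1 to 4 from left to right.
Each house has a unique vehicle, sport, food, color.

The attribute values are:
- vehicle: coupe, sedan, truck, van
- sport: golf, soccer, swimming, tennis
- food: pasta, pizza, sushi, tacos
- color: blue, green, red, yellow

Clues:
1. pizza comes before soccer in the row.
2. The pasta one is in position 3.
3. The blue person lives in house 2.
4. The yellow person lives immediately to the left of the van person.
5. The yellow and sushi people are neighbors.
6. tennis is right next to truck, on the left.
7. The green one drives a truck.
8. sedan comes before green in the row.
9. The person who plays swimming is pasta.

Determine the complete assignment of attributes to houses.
Solution:

House | Vehicle | Sport | Food | Color
--------------------------------------
  1   | sedan | golf | pizza | yellow
  2   | van | tennis | sushi | blue
  3   | truck | swimming | pasta | green
  4   | coupe | soccer | tacos | red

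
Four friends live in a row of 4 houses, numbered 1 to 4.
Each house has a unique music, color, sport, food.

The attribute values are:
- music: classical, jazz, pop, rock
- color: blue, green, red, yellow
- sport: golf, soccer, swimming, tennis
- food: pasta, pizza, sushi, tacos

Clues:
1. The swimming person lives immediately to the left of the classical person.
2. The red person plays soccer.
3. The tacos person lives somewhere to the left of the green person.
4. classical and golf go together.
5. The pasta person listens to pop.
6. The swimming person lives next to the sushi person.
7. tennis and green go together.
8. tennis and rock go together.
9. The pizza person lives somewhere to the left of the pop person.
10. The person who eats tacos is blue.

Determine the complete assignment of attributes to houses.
Solution:

House | Music | Color | Sport | Food
------------------------------------
  1   | jazz | blue | swimming | tacos
  2   | classical | yellow | golf | sushi
  3   | rock | green | tennis | pizza
  4   | pop | red | soccer | pasta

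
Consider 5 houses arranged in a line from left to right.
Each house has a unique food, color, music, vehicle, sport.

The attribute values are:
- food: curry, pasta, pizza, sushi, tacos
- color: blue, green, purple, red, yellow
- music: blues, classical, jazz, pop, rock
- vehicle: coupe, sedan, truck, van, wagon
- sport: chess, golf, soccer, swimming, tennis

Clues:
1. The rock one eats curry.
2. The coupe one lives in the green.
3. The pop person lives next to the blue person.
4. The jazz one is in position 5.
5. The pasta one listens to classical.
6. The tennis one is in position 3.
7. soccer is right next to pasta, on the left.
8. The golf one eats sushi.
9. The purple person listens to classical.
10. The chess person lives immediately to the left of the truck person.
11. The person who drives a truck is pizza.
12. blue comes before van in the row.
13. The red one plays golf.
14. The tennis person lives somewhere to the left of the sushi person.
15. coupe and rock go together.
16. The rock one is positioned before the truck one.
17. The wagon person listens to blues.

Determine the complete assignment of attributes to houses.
Solution:

House | Food | Color | Music | Vehicle | Sport
----------------------------------------------
  1   | curry | green | rock | coupe | soccer
  2   | pasta | purple | classical | sedan | chess
  3   | pizza | yellow | pop | truck | tennis
  4   | tacos | blue | blues | wagon | swimming
  5   | sushi | red | jazz | van | golf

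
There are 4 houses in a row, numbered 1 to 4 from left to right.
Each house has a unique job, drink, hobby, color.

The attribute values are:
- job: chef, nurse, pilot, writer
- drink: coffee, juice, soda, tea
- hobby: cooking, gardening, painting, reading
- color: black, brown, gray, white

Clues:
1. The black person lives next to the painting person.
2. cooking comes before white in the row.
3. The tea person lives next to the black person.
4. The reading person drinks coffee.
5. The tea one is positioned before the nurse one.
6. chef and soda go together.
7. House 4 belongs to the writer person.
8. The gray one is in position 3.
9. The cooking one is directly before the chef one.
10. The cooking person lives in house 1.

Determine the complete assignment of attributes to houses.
Solution:

House | Job | Drink | Hobby | Color
-----------------------------------
  1   | pilot | tea | cooking | brown
  2   | chef | soda | gardening | black
  3   | nurse | juice | painting | gray
  4   | writer | coffee | reading | white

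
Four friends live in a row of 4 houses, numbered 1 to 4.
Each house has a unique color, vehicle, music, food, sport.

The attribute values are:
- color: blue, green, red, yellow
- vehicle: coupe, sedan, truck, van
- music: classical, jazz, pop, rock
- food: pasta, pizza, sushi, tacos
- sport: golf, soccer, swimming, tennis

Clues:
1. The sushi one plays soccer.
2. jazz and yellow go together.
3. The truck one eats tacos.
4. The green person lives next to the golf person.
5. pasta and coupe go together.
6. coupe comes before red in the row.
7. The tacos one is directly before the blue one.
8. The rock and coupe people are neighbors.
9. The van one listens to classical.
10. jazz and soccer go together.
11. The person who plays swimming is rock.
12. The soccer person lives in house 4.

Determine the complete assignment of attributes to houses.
Solution:

House | Color | Vehicle | Music | Food | Sport
----------------------------------------------
  1   | green | truck | rock | tacos | swimming
  2   | blue | coupe | pop | pasta | golf
  3   | red | van | classical | pizza | tennis
  4   | yellow | sedan | jazz | sushi | soccer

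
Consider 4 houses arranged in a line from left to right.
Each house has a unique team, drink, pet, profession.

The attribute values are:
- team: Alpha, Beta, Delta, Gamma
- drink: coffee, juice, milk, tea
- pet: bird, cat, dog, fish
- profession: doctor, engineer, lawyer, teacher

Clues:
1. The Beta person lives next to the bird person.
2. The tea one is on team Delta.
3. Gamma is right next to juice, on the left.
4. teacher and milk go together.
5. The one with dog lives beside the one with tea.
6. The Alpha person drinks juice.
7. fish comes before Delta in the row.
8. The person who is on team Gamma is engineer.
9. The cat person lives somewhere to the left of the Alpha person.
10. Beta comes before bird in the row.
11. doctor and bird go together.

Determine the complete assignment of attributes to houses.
Solution:

House | Team | Drink | Pet | Profession
---------------------------------------
  1   | Gamma | coffee | cat | engineer
  2   | Alpha | juice | fish | lawyer
  3   | Beta | milk | dog | teacher
  4   | Delta | tea | bird | doctor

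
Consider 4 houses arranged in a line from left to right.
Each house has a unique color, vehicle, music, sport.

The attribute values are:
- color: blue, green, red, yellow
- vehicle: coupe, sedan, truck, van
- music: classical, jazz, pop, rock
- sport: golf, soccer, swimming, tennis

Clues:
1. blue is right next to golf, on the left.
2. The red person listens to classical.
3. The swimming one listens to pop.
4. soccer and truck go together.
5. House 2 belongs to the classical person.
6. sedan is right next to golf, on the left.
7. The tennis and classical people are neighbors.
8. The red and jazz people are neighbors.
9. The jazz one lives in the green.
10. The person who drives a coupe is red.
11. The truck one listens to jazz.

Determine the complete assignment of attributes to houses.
Solution:

House | Color | Vehicle | Music | Sport
---------------------------------------
  1   | blue | sedan | rock | tennis
  2   | red | coupe | classical | golf
  3   | green | truck | jazz | soccer
  4   | yellow | van | pop | swimming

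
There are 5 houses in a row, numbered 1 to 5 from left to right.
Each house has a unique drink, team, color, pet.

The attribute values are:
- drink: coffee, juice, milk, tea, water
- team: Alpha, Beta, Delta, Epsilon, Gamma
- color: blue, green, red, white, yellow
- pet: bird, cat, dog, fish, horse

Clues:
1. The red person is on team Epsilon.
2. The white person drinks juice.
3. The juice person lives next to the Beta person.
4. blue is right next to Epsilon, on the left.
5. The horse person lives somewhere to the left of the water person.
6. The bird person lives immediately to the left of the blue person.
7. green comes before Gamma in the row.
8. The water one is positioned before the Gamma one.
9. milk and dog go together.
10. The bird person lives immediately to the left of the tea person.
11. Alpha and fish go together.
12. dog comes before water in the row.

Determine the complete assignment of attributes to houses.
Solution:

House | Drink | Team | Color | Pet
----------------------------------
  1   | juice | Delta | white | bird
  2   | tea | Beta | blue | horse
  3   | milk | Epsilon | red | dog
  4   | water | Alpha | green | fish
  5   | coffee | Gamma | yellow | cat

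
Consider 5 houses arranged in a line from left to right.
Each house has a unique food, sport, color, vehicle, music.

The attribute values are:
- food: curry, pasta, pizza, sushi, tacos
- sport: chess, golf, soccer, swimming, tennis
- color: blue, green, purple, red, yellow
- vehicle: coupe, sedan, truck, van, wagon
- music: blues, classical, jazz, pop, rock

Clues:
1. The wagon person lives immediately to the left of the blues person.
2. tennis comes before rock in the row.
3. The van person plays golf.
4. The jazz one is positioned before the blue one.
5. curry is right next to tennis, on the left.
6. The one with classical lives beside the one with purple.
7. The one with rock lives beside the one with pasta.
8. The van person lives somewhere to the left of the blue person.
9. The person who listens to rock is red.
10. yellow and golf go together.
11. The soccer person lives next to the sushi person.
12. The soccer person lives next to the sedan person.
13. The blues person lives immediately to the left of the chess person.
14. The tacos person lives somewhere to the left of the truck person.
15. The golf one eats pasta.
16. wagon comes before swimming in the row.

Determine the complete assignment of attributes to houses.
Solution:

House | Food | Sport | Color | Vehicle | Music
----------------------------------------------
  1   | curry | soccer | green | wagon | classical
  2   | sushi | tennis | purple | sedan | blues
  3   | tacos | chess | red | coupe | rock
  4   | pasta | golf | yellow | van | jazz
  5   | pizza | swimming | blue | truck | pop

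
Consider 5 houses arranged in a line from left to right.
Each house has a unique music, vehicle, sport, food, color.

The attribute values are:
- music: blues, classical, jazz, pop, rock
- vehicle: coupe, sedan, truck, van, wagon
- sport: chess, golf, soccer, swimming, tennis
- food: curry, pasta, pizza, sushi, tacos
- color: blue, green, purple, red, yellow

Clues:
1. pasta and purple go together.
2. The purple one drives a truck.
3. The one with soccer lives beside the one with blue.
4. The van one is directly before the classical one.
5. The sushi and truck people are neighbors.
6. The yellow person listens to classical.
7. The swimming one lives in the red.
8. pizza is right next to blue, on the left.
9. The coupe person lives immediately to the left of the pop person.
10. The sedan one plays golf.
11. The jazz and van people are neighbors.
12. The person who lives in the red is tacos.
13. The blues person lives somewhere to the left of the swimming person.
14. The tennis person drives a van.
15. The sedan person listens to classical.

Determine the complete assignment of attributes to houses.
Solution:

House | Music | Vehicle | Sport | Food | Color
----------------------------------------------
  1   | jazz | coupe | soccer | pizza | green
  2   | pop | van | tennis | curry | blue
  3   | classical | sedan | golf | sushi | yellow
  4   | blues | truck | chess | pasta | purple
  5   | rock | wagon | swimming | tacos | red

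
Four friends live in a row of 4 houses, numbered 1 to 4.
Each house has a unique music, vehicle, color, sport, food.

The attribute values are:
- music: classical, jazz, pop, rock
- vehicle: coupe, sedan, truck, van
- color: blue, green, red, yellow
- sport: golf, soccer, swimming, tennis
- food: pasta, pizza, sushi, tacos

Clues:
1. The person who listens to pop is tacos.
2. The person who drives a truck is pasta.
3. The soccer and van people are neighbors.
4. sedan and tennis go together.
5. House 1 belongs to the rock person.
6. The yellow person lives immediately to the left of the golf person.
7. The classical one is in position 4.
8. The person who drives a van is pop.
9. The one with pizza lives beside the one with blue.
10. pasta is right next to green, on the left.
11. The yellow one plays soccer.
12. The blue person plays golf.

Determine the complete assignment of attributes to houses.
Solution:

House | Music | Vehicle | Color | Sport | Food
----------------------------------------------
  1   | rock | coupe | yellow | soccer | pizza
  2   | pop | van | blue | golf | tacos
  3   | jazz | truck | red | swimming | pasta
  4   | classical | sedan | green | tennis | sushi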